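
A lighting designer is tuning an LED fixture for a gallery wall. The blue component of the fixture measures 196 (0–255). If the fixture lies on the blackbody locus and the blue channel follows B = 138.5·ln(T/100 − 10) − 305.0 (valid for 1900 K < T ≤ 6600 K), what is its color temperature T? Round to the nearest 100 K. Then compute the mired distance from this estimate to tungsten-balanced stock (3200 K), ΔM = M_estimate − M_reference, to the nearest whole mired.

ln(t − 10) = (196 + 305.0) / 138.5 = 3.6173.
t − 10 = e^3.6173 = 37.238, so t = 47.238.
T = 100·t = 4724 K → 4700 K to the nearest 100 K.
M_estimate = 10⁶/4700 = 212.77; M_reference = 10⁶/3200 = 312.50.
ΔM = 212.77 − 312.50 = -99.73 → -100 mireds.

-100 mireds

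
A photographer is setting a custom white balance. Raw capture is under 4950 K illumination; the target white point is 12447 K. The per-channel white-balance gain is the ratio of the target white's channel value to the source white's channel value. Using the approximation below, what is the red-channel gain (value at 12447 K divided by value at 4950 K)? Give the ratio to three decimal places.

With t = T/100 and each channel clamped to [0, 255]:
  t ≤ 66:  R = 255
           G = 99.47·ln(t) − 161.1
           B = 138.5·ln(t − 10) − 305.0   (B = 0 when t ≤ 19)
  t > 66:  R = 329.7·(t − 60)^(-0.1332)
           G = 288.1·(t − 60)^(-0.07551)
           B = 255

0.742

At 4950 K (t = 49.5):
  R = 255 by definition for t ≤ 66.
At 12447 K (t = 124.47):
  R = 329.7·(124.47 − 60)^(-0.1332) = 329.7·64.47^(-0.1332) = 329.7·0.57411 = 189.283.
Gain = 189.283 / 255.000 = 0.7423 → 0.742.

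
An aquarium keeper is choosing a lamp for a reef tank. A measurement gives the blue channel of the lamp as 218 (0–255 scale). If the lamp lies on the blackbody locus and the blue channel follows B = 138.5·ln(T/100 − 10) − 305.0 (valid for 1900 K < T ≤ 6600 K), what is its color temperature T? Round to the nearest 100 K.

5400 K

ln(t − 10) = (218 + 305.0) / 138.5 = 3.7762.
t − 10 = e^3.7762 = 43.649, so t = 53.649.
T = 100·t = 5365 K → 5400 K to the nearest 100 K.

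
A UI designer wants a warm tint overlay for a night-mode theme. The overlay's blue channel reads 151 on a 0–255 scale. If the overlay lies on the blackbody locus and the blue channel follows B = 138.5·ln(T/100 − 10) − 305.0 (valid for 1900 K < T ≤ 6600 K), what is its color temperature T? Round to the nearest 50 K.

3700 K

ln(t − 10) = (151 + 305.0) / 138.5 = 3.2924.
t − 10 = e^3.2924 = 26.908, so t = 36.908.
T = 100·t = 3691 K → 3700 K to the nearest 50 K.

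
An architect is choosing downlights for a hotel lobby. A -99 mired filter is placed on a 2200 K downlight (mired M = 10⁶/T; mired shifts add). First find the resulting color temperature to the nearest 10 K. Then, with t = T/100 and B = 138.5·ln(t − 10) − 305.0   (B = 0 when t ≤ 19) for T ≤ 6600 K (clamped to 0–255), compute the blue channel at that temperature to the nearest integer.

96

M_in = 10⁶/2200 = 454.55; M_out = 454.55 + (-99) = 355.55.
T_out = 10⁶/355.55 = 2812.6 K → 2810 K; t = 28.1.
B = 138.5·ln(28.1 − 10) − 305.0 = 138.5·ln 18.1 − 305.0 = 138.5·2.8959 − 305.0 = 96.084.
Rounded: 96.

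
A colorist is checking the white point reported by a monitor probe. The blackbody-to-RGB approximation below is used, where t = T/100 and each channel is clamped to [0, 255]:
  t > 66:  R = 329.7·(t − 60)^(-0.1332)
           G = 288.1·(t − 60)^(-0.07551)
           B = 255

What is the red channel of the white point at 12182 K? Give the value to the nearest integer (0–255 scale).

t = 12182/100 = 121.82; the t > 66 branch applies.
R = 329.7·(121.82 − 60)^(-0.1332) = 329.7·61.82^(-0.1332) = 329.7·0.57733 = 190.345.
Rounded: 190.

190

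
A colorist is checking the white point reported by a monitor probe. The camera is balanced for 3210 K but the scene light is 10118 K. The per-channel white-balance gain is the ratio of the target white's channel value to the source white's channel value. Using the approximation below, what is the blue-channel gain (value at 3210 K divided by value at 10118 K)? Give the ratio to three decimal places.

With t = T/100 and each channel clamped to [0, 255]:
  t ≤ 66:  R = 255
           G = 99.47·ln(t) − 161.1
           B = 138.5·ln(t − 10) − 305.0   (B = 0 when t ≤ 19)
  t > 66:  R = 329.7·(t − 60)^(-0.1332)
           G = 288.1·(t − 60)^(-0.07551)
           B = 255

At 10118 K (t = 101.18):
  B = 255 by definition for t > 66.
At 3210 K (t = 32.1):
  B = 138.5·ln(32.1 − 10) − 305.0 = 138.5·ln 22.1 − 305.0 = 138.5·3.0956 − 305.0 = 123.737.
Gain = 123.737 / 255.000 = 0.4852 → 0.485.

0.485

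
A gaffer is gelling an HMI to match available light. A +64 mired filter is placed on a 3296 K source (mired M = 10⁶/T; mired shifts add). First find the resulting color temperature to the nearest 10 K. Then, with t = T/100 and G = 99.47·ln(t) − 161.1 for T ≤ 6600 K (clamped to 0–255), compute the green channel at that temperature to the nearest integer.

M_in = 10⁶/3296 = 303.40; M_out = 303.40 + (+64) = 367.40.
T_out = 10⁶/367.40 = 2721.8 K → 2720 K; t = 27.2.
G = 99.47·ln 27.2 − 161.1 = 99.47·3.3032 − 161.1 = 167.471.
Rounded: 167.

167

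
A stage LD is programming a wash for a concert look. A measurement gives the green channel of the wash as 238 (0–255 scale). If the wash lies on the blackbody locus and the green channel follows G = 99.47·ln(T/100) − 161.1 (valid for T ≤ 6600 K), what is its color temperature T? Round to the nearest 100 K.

ln t = (238 + 161.1) / 99.47 = 4.0123.
t = e^4.0123 = 55.272.
T = 100·t = 5527 K → 5500 K to the nearest 100 K.

5500 K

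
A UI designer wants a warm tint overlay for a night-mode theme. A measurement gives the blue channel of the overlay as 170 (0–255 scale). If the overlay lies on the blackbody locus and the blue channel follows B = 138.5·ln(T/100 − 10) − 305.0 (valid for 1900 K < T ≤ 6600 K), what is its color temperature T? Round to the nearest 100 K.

ln(t − 10) = (170 + 305.0) / 138.5 = 3.4296.
t − 10 = e^3.4296 = 30.864, so t = 40.864.
T = 100·t = 4086 K → 4100 K to the nearest 100 K.

4100 K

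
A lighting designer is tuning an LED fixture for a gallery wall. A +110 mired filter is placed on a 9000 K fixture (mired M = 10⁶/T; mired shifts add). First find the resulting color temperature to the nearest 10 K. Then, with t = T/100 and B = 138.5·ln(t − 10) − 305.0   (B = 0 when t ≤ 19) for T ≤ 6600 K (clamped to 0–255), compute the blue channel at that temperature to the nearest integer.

M_in = 10⁶/9000 = 111.11; M_out = 111.11 + (+110) = 221.11.
T_out = 10⁶/221.11 = 4522.6 K → 4520 K; t = 45.2.
B = 138.5·ln(45.2 − 10) − 305.0 = 138.5·ln 35.2 − 305.0 = 138.5·3.5610 − 305.0 = 188.205.
Rounded: 188.

188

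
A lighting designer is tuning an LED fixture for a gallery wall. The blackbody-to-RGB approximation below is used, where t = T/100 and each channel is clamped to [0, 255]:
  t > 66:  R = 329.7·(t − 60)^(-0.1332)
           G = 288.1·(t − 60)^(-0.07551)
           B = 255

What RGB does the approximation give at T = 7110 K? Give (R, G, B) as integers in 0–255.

(239, 240, 255)

t = 7110/100 = 71.1; the t > 66 branch applies.
R = 329.7·(71.1 − 60)^(-0.1332) = 329.7·11.1^(-0.1332) = 329.7·0.72571 = 239.267.
G = 288.1·(71.1 − 60)^(-0.07551) = 288.1·11.1^(-0.07551) = 288.1·0.83381 = 240.221.
B = 255 by definition for t > 66.
Rounded: (239, 240, 255).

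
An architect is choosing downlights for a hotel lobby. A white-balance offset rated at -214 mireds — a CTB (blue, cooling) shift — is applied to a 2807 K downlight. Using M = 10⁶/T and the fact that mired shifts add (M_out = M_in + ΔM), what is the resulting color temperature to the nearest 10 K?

M_in = 10⁶/2807 = 356.25 mireds.
M_out = 356.25 + (-214) = 142.25 mireds.
T_out = 10⁶/142.25 = 7029.8 K → 7030 K.

7030 K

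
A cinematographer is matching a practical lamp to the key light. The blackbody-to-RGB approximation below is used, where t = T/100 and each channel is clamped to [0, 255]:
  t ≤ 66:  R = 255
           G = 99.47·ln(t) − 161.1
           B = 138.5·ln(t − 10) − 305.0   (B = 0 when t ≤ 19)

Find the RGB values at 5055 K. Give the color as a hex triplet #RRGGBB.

t = 5055/100 = 50.55; the t ≤ 66 branch applies.
R = 255 by definition for t ≤ 66.
G = 99.47·ln 50.55 − 161.1 = 99.47·3.9230 − 161.1 = 229.117.
B = 138.5·ln(50.55 − 10) − 305.0 = 138.5·ln 40.55 − 305.0 = 138.5·3.7025 − 305.0 = 207.801.
Rounded: (255, 229, 208).
In hex: #FFE5D0.

#FFE5D0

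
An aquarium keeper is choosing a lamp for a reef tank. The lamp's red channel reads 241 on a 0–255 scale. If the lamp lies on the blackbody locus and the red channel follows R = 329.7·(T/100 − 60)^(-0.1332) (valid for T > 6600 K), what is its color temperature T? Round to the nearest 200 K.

(t − 60)^(-0.1332) = 241/329.7 = 0.73097.
t − 60 = 0.73097^(1/-0.1332) = 0.73097^(-7.508) = 10.514, so t = 70.514.
T = 100·t = 7051 K → 7000 K to the nearest 200 K.

7000 K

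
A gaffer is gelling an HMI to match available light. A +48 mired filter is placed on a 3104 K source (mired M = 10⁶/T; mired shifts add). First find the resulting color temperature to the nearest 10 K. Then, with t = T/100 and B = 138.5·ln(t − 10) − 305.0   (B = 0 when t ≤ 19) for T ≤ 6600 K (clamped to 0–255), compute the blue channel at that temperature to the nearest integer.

M_in = 10⁶/3104 = 322.16; M_out = 322.16 + (+48) = 370.16.
T_out = 10⁶/370.16 = 2701.5 K → 2700 K; t = 27.
B = 138.5·ln(27 − 10) − 305.0 = 138.5·ln 17 − 305.0 = 138.5·2.8332 − 305.0 = 87.400.
Rounded: 87.

87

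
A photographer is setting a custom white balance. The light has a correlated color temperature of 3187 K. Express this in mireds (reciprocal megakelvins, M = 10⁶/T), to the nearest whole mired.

314 mireds

M = 10⁶ / 3187 = 313.775 → 314 mireds.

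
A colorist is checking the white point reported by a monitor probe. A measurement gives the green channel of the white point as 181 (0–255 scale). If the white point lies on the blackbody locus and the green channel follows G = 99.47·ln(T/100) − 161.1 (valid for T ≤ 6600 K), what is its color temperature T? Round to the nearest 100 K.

ln t = (181 + 161.1) / 99.47 = 3.4392.
t = e^3.4392 = 31.163.
T = 100·t = 3116 K → 3100 K to the nearest 100 K.

3100 K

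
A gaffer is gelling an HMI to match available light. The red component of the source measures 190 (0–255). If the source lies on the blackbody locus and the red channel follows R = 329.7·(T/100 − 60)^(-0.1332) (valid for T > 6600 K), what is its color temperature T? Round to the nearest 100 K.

12300 K

(t − 60)^(-0.1332) = 190/329.7 = 0.57628.
t − 60 = 0.57628^(1/-0.1332) = 0.57628^(-7.508) = 62.667, so t = 122.667.
T = 100·t = 12267 K → 12300 K to the nearest 100 K.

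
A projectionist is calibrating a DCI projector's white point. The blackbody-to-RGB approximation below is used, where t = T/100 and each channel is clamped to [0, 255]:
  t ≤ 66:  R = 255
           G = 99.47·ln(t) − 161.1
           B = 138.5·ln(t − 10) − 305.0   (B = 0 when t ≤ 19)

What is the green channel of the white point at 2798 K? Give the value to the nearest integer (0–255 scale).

170

t = 2798/100 = 27.98; the t ≤ 66 branch applies.
G = 99.47·ln 27.98 − 161.1 = 99.47·3.3315 − 161.1 = 170.283.
Rounded: 170.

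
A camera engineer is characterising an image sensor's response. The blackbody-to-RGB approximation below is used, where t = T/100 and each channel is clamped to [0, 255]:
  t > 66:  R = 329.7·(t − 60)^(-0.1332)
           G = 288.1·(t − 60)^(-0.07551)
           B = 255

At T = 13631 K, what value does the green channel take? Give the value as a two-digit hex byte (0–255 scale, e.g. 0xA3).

t = 13631/100 = 136.31; the t > 66 branch applies.
G = 288.1·(136.31 − 60)^(-0.07551) = 288.1·76.31^(-0.07551) = 288.1·0.72085 = 207.678.
Rounded: 208; in hex, 0xD0.

0xD0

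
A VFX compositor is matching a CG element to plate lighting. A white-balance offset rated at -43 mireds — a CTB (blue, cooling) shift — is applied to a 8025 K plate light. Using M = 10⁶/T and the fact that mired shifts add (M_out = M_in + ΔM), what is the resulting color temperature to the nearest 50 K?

M_in = 10⁶/8025 = 124.61 mireds.
M_out = 124.61 + (-43) = 81.61 mireds.
T_out = 10⁶/81.61 = 12253.3 K → 12250 K.

12250 K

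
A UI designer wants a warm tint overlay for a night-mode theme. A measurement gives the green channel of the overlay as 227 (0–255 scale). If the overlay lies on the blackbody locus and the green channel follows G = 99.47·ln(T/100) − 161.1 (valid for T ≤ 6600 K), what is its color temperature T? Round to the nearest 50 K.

ln t = (227 + 161.1) / 99.47 = 3.9017.
t = e^3.9017 = 49.485.
T = 100·t = 4949 K → 4950 K to the nearest 50 K.

4950 K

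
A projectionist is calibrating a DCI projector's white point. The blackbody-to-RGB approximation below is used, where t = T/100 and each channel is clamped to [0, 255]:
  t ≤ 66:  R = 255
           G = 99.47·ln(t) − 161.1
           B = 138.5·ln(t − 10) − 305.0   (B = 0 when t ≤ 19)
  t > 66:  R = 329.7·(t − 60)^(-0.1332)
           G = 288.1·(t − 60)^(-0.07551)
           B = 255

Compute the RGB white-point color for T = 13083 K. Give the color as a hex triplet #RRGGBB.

t = 13083/100 = 130.83; the t > 66 branch applies.
R = 329.7·(130.83 − 60)^(-0.1332) = 329.7·70.83^(-0.1332) = 329.7·0.56696 = 186.926.
G = 288.1·(130.83 − 60)^(-0.07551) = 288.1·70.83^(-0.07551) = 288.1·0.72492 = 208.849.
B = 255 by definition for t > 66.
Rounded: (187, 209, 255).
In hex: #BBD1FF.

#BBD1FF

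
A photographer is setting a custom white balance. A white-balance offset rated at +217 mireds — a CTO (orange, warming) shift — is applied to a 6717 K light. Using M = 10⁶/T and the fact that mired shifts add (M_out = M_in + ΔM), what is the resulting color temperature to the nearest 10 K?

2730 K

M_in = 10⁶/6717 = 148.88 mireds.
M_out = 148.88 + (+217) = 365.88 mireds.
T_out = 10⁶/365.88 = 2733.2 K → 2730 K.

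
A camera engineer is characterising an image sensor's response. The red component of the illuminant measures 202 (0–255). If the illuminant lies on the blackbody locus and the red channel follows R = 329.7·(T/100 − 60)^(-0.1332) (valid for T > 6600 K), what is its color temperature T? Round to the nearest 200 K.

10000 K

(t − 60)^(-0.1332) = 202/329.7 = 0.61268.
t − 60 = 0.61268^(1/-0.1332) = 0.61268^(-7.508) = 39.569, so t = 99.569.
T = 100·t = 9957 K → 10000 K to the nearest 200 K.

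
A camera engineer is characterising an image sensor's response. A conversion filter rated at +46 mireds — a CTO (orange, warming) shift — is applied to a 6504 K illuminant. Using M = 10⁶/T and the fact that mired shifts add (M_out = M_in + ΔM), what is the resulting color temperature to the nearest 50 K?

M_in = 10⁶/6504 = 153.75 mireds.
M_out = 153.75 + (+46) = 199.75 mireds.
T_out = 10⁶/199.75 = 5006.2 K → 5000 K.

5000 K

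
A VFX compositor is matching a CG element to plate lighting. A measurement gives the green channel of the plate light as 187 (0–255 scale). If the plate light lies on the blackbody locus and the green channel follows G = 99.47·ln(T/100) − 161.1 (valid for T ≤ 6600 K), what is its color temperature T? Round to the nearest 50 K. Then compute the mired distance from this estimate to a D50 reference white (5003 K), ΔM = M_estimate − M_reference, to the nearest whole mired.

ln t = (187 + 161.1) / 99.47 = 3.4995.
t = e^3.4995 = 33.100.
T = 100·t = 3310 K → 3300 K to the nearest 50 K.
M_estimate = 10⁶/3300 = 303.03; M_reference = 10⁶/5003 = 199.88.
ΔM = 303.03 − 199.88 = 103.15 → +103 mireds.

+103 mireds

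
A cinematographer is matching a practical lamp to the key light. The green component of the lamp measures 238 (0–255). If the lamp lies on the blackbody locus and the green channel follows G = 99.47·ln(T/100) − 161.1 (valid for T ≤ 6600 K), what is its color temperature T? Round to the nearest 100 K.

ln t = (238 + 161.1) / 99.47 = 4.0123.
t = e^4.0123 = 55.272.
T = 100·t = 5527 K → 5500 K to the nearest 100 K.

5500 K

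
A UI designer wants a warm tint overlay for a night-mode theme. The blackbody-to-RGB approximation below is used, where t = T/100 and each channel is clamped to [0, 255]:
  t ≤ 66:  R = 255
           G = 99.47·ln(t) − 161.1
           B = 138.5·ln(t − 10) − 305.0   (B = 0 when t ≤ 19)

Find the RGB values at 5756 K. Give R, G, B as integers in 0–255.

t = 5756/100 = 57.56; the t ≤ 66 branch applies.
R = 255 by definition for t ≤ 66.
G = 99.47·ln 57.56 − 161.1 = 99.47·4.0528 − 161.1 = 242.035.
B = 138.5·ln(57.56 − 10) − 305.0 = 138.5·ln 47.56 − 305.0 = 138.5·3.8620 − 305.0 = 229.886.
Rounded: (255, 242, 230).

R=255, G=242, B=230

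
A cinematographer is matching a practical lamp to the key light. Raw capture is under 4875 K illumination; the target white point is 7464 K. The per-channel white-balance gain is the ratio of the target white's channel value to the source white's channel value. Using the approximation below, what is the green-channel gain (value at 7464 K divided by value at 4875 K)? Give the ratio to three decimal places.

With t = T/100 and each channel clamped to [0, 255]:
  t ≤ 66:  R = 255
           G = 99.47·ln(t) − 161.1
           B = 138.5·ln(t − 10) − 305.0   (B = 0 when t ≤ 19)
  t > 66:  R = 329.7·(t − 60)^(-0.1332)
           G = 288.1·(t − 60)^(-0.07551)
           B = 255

1.043

At 4875 K (t = 48.75):
  G = 99.47·ln 48.75 − 161.1 = 99.47·3.8867 − 161.1 = 225.511.
At 7464 K (t = 74.64):
  G = 288.1·(74.64 − 60)^(-0.07551) = 288.1·14.64^(-0.07551) = 288.1·0.81656 = 235.252.
Gain = 235.252 / 225.511 = 1.0432 → 1.043.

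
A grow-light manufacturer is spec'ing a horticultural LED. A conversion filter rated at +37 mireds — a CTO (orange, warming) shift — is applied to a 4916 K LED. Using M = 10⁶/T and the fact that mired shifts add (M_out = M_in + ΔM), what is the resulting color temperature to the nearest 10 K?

M_in = 10⁶/4916 = 203.42 mireds.
M_out = 203.42 + (+37) = 240.42 mireds.
T_out = 10⁶/240.42 = 4159.4 K → 4160 K.

4160 K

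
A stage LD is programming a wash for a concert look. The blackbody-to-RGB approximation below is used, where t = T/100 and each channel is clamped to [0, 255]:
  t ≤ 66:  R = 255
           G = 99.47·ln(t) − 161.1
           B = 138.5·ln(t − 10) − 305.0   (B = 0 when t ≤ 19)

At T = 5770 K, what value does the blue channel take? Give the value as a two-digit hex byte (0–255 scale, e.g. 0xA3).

0xE6

t = 5770/100 = 57.7; the t ≤ 66 branch applies.
B = 138.5·ln(57.7 − 10) − 305.0 = 138.5·ln 47.7 − 305.0 = 138.5·3.8649 − 305.0 = 230.293.
Rounded: 230; in hex, 0xE6.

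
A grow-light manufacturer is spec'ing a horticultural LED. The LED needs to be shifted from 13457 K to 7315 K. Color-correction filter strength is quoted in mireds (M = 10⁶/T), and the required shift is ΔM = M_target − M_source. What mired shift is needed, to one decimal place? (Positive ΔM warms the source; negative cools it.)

+62.4 mireds

M_source = 10⁶/13457 = 74.311; M_target = 10⁶/7315 = 136.705.
ΔM = 136.705 − 74.311 = 62.395 → +62.4 mireds, a warming shift.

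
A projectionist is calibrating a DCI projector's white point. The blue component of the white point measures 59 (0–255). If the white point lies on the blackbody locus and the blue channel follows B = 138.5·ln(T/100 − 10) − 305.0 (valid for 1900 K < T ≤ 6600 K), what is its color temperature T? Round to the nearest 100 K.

ln(t − 10) = (59 + 305.0) / 138.5 = 2.6282.
t − 10 = e^2.6282 = 13.848, so t = 23.848.
T = 100·t = 2385 K → 2400 K to the nearest 100 K.

2400 K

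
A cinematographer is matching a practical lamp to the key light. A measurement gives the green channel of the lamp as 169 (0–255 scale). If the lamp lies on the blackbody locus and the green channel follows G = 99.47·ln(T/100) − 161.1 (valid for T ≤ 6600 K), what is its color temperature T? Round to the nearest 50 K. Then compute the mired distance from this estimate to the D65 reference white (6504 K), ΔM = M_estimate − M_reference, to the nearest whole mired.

ln t = (169 + 161.1) / 99.47 = 3.3186.
t = e^3.3186 = 27.621.
T = 100·t = 2762 K → 2750 K to the nearest 50 K.
M_estimate = 10⁶/2750 = 363.64; M_reference = 10⁶/6504 = 153.75.
ΔM = 363.64 − 153.75 = 209.88 → +210 mireds.

+210 mireds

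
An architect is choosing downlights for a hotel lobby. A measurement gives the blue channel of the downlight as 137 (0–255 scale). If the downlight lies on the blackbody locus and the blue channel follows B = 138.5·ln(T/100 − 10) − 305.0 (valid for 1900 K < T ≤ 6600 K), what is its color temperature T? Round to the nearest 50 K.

3450 K

ln(t − 10) = (137 + 305.0) / 138.5 = 3.1913.
t − 10 = e^3.1913 = 24.321, so t = 34.321.
T = 100·t = 3432 K → 3450 K to the nearest 50 K.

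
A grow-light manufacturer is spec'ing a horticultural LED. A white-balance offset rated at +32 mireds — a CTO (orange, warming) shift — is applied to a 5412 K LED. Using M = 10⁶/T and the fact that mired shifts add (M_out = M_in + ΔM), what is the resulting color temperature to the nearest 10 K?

4610 K

M_in = 10⁶/5412 = 184.77 mireds.
M_out = 184.77 + (+32) = 216.77 mireds.
T_out = 10⁶/216.77 = 4613.1 K → 4610 K.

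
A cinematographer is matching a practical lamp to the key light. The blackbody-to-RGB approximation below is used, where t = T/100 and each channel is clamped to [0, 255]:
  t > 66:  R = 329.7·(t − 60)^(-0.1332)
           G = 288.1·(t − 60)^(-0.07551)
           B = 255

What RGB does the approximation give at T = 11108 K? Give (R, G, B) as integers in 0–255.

t = 11108/100 = 111.08; the t > 66 branch applies.
R = 329.7·(111.08 − 60)^(-0.1332) = 329.7·51.08^(-0.1332) = 329.7·0.59219 = 195.245.
G = 288.1·(111.08 − 60)^(-0.07551) = 288.1·51.08^(-0.07551) = 288.1·0.74304 = 214.069.
B = 255 by definition for t > 66.
Rounded: (195, 214, 255).

(195, 214, 255)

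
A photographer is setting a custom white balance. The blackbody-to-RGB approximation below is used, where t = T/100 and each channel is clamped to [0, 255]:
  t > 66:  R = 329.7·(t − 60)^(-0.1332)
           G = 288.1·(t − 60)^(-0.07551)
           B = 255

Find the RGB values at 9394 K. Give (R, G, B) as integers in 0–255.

t = 9394/100 = 93.94; the t > 66 branch applies.
R = 329.7·(93.94 − 60)^(-0.1332) = 329.7·33.94^(-0.1332) = 329.7·0.62533 = 206.171.
G = 288.1·(93.94 − 60)^(-0.07551) = 288.1·33.94^(-0.07551) = 288.1·0.76633 = 220.780.
B = 255 by definition for t > 66.
Rounded: (206, 221, 255).

(206, 221, 255)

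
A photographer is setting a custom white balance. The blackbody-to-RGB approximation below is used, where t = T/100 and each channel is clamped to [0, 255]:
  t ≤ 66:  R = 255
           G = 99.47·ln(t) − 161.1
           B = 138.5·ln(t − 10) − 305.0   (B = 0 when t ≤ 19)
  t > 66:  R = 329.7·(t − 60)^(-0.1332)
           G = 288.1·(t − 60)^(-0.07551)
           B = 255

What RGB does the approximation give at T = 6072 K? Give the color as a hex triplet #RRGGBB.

t = 6072/100 = 60.72; the t ≤ 66 branch applies.
R = 255 by definition for t ≤ 66.
G = 99.47·ln 60.72 − 161.1 = 99.47·4.1063 − 161.1 = 247.351.
B = 138.5·ln(60.72 − 10) − 305.0 = 138.5·ln 50.72 − 305.0 = 138.5·3.9263 − 305.0 = 238.795.
Rounded: (255, 247, 239).
In hex: #FFF7EF.

#FFF7EF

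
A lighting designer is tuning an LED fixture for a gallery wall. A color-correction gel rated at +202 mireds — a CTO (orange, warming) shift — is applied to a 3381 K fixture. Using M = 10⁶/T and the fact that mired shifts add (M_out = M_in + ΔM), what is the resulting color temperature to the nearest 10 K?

M_in = 10⁶/3381 = 295.77 mireds.
M_out = 295.77 + (+202) = 497.77 mireds.
T_out = 10⁶/497.77 = 2009.0 K → 2010 K.

2010 K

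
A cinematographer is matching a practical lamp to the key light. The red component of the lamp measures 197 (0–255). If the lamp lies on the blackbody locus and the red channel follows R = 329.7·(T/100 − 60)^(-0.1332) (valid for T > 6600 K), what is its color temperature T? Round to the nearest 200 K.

(t − 60)^(-0.1332) = 197/329.7 = 0.59751.
t − 60 = 0.59751^(1/-0.1332) = 0.59751^(-7.508) = 47.761, so t = 107.761.
T = 100·t = 10776 K → 10800 K to the nearest 200 K.

10800 K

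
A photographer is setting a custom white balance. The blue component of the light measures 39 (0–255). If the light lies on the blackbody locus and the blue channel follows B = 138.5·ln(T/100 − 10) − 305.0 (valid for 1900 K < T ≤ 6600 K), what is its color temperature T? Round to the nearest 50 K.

2200 K

ln(t − 10) = (39 + 305.0) / 138.5 = 2.4838.
t − 10 = e^2.4838 = 11.986, so t = 21.986.
T = 100·t = 2199 K → 2200 K to the nearest 50 K.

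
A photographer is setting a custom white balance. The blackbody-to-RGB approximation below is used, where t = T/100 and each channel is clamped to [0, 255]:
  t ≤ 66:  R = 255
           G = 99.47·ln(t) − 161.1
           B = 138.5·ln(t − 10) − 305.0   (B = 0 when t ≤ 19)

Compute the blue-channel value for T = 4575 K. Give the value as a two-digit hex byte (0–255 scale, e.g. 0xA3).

t = 4575/100 = 45.75; the t ≤ 66 branch applies.
B = 138.5·ln(45.75 − 10) − 305.0 = 138.5·ln 35.75 − 305.0 = 138.5·3.5766 − 305.0 = 190.352.
Rounded: 190; in hex, 0xBE.

0xBE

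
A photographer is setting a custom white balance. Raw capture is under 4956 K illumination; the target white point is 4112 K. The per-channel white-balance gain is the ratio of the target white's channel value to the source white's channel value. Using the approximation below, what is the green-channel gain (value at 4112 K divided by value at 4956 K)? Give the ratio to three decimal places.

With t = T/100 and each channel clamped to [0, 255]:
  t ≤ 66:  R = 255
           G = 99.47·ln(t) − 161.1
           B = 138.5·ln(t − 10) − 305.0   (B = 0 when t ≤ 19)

At 4956 K (t = 49.56):
  G = 99.47·ln 49.56 − 161.1 = 99.47·3.9032 − 161.1 = 227.150.
At 4112 K (t = 41.12):
  G = 99.47·ln 41.12 − 161.1 = 99.47·3.7165 − 161.1 = 208.580.
Gain = 208.580 / 227.150 = 0.9182 → 0.918.

0.918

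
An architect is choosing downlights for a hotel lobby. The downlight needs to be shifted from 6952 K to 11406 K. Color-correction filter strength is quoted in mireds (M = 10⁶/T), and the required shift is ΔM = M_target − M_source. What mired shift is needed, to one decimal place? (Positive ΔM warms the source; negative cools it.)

M_source = 10⁶/6952 = 143.843; M_target = 10⁶/11406 = 87.673.
ΔM = 87.673 − 143.843 = -56.170 → -56.2 mireds, a cooling shift.

-56.2 mireds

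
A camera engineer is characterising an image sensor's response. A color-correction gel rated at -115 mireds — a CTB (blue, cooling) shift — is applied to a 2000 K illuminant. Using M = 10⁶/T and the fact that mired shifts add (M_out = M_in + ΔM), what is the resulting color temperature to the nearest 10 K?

M_in = 10⁶/2000 = 500.00 mireds.
M_out = 500.00 + (-115) = 385.00 mireds.
T_out = 10⁶/385.00 = 2597.4 K → 2600 K.

2600 K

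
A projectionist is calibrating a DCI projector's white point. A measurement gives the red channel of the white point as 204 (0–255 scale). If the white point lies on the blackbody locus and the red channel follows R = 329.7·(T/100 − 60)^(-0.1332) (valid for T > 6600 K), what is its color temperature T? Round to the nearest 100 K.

(t − 60)^(-0.1332) = 204/329.7 = 0.61874.
t − 60 = 0.61874^(1/-0.1332) = 0.61874^(-7.508) = 36.748, so t = 96.748.
T = 100·t = 9675 K → 9700 K to the nearest 100 K.

9700 K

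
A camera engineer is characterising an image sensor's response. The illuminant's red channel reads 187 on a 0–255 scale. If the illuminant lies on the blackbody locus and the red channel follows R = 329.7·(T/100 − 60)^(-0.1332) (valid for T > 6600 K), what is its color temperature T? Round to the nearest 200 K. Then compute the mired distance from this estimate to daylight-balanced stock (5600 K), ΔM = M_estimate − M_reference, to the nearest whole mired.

-102 mireds

(t − 60)^(-0.1332) = 187/329.7 = 0.56718.
t − 60 = 0.56718^(1/-0.1332) = 0.56718^(-7.508) = 70.620, so t = 130.620.
T = 100·t = 13062 K → 13000 K to the nearest 200 K.
M_estimate = 10⁶/13000 = 76.92; M_reference = 10⁶/5600 = 178.57.
ΔM = 76.92 − 178.57 = -101.65 → -102 mireds.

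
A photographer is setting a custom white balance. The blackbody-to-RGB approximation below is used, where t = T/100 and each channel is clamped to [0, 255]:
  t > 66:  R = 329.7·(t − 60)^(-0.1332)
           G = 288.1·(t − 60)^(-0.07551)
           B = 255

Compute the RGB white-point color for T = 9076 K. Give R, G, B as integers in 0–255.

t = 9076/100 = 90.76; the t > 66 branch applies.
R = 329.7·(90.76 − 60)^(-0.1332) = 329.7·30.76^(-0.1332) = 329.7·0.63358 = 208.891.
G = 288.1·(90.76 − 60)^(-0.07551) = 288.1·30.76^(-0.07551) = 288.1·0.77204 = 222.426.
B = 255 by definition for t > 66.
Rounded: (209, 222, 255).

R=209, G=222, B=255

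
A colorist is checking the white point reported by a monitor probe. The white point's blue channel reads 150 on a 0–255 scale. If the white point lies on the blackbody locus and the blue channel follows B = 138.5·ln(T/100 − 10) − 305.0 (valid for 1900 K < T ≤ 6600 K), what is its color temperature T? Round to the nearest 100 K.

ln(t − 10) = (150 + 305.0) / 138.5 = 3.2852.
t − 10 = e^3.2852 = 26.714, so t = 36.714.
T = 100·t = 3671 K → 3700 K to the nearest 100 K.

3700 K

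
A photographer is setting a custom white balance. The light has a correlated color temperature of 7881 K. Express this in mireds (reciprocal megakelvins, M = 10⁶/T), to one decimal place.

M = 10⁶ / 7881 = 126.887 → 126.9 mireds.

126.9 mireds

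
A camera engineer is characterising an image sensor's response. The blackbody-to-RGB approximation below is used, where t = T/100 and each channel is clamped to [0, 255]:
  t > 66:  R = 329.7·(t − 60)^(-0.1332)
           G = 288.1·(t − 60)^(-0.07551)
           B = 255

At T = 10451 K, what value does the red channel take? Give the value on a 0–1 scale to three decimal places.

t = 10451/100 = 104.51; the t > 66 branch applies.
R = 329.7·(104.51 − 60)^(-0.1332) = 329.7·44.51^(-0.1332) = 329.7·0.60315 = 198.859.
On a 0–1 scale: 198.859/255 = 0.7798 → 0.780.

0.780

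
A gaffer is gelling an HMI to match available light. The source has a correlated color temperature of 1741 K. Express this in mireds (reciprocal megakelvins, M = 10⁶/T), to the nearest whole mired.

574 mireds

M = 10⁶ / 1741 = 574.383 → 574 mireds.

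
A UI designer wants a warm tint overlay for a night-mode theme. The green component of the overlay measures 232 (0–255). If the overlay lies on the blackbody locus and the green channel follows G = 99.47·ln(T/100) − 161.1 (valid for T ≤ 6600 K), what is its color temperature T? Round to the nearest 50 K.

ln t = (232 + 161.1) / 99.47 = 3.9519.
t = e^3.9519 = 52.036.
T = 100·t = 5204 K → 5200 K to the nearest 50 K.

5200 K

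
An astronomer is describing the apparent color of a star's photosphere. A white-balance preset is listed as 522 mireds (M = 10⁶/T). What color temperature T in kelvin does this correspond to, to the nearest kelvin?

T = 10⁶ / 522 = 1915.71 K → 1916 K.

1916 K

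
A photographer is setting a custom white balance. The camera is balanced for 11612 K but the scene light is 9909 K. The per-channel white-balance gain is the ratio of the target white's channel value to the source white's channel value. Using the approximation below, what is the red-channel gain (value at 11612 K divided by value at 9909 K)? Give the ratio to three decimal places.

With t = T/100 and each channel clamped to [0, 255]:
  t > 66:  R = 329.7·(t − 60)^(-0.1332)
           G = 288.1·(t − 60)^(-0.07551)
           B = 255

At 9909 K (t = 99.09):
  R = 329.7·(99.09 − 60)^(-0.1332) = 329.7·39.09^(-0.1332) = 329.7·0.61367 = 202.328.
At 11612 K (t = 116.12):
  R = 329.7·(116.12 − 60)^(-0.1332) = 329.7·56.12^(-0.1332) = 329.7·0.58481 = 192.813.
Gain = 192.813 / 202.328 = 0.9530 → 0.953.

0.953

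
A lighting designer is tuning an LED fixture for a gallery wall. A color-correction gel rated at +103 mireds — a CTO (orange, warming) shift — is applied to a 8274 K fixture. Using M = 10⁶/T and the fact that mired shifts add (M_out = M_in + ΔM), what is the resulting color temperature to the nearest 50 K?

4450 K

M_in = 10⁶/8274 = 120.86 mireds.
M_out = 120.86 + (+103) = 223.86 mireds.
T_out = 10⁶/223.86 = 4467.1 K → 4450 K.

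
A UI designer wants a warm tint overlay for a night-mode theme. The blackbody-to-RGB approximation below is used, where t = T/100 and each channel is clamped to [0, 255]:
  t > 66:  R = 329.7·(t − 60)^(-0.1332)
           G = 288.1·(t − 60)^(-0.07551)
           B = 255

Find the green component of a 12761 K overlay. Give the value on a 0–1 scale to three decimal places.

0.822

t = 12761/100 = 127.61; the t > 66 branch applies.
G = 288.1·(127.61 − 60)^(-0.07551) = 288.1·67.61^(-0.07551) = 288.1·0.72747 = 209.584.
On a 0–1 scale: 209.584/255 = 0.8219 → 0.822.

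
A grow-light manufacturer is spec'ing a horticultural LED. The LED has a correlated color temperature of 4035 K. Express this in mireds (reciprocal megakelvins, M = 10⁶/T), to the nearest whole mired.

M = 10⁶ / 4035 = 247.831 → 248 mireds.

248 mireds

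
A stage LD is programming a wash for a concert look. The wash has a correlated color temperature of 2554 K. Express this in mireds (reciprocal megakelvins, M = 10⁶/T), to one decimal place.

391.5 mireds

M = 10⁶ / 2554 = 391.543 → 391.5 mireds.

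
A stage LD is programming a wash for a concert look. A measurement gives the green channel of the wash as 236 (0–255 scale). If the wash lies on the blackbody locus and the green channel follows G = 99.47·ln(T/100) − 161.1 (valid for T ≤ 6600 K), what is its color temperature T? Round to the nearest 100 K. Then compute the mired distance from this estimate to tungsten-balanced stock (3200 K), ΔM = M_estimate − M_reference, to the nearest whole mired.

ln t = (236 + 161.1) / 99.47 = 3.9922.
t = e^3.9922 = 54.172.
T = 100·t = 5417 K → 5400 K to the nearest 100 K.
M_estimate = 10⁶/5400 = 185.19; M_reference = 10⁶/3200 = 312.50.
ΔM = 185.19 − 312.50 = -127.31 → -127 mireds.

-127 mireds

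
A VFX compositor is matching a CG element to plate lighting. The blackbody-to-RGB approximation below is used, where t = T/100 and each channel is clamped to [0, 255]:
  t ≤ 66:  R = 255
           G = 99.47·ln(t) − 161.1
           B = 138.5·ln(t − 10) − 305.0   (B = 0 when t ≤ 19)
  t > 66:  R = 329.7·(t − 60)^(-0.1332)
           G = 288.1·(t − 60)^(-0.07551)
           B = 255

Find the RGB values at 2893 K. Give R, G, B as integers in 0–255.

R=255, G=174, B=102

t = 2893/100 = 28.93; the t ≤ 66 branch applies.
R = 255 by definition for t ≤ 66.
G = 99.47·ln 28.93 − 161.1 = 99.47·3.3649 − 161.1 = 173.605.
B = 138.5·ln(28.93 − 10) − 305.0 = 138.5·ln 18.93 − 305.0 = 138.5·2.9407 − 305.0 = 102.294.
Rounded: (255, 174, 102).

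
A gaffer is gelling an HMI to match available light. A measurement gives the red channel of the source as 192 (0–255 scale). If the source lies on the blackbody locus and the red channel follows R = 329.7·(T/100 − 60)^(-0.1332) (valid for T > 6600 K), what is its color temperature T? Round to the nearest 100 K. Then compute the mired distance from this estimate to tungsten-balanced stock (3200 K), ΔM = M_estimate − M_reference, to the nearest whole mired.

(t − 60)^(-0.1332) = 192/329.7 = 0.58235.
t − 60 = 0.58235^(1/-0.1332) = 0.58235^(-7.508) = 57.929, so t = 117.929.
T = 100·t = 11793 K → 11800 K to the nearest 100 K.
M_estimate = 10⁶/11800 = 84.75; M_reference = 10⁶/3200 = 312.50.
ΔM = 84.75 − 312.50 = -227.75 → -228 mireds.

-228 mireds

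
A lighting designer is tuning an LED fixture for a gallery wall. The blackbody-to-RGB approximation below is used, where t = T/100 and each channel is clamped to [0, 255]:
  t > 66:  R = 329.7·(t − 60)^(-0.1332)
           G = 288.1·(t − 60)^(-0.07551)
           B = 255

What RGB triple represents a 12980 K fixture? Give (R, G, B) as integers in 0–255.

t = 12980/100 = 129.8; the t > 66 branch applies.
R = 329.7·(129.8 − 60)^(-0.1332) = 329.7·69.8^(-0.1332) = 329.7·0.56807 = 187.291.
G = 288.1·(129.8 − 60)^(-0.07551) = 288.1·69.8^(-0.07551) = 288.1·0.72572 = 209.081.
B = 255 by definition for t > 66.
Rounded: (187, 209, 255).

(187, 209, 255)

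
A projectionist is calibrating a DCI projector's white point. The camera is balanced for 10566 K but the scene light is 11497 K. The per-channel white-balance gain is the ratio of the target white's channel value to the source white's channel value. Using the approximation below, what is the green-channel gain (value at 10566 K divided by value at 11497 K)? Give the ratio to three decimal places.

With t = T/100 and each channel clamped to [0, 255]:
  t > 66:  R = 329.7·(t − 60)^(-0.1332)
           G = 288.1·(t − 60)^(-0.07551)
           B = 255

At 11497 K (t = 114.97):
  G = 288.1·(114.97 − 60)^(-0.07551) = 288.1·54.97^(-0.07551) = 288.1·0.73893 = 212.886.
At 10566 K (t = 105.66):
  G = 288.1·(105.66 − 60)^(-0.07551) = 288.1·45.66^(-0.07551) = 288.1·0.74936 = 215.890.
Gain = 215.890 / 212.886 = 1.0141 → 1.014.

1.014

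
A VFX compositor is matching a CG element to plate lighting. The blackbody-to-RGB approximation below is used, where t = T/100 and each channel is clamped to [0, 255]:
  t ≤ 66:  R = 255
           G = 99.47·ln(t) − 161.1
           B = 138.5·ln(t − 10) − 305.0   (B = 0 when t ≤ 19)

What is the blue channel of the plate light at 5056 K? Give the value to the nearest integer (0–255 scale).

t = 5056/100 = 50.56; the t ≤ 66 branch applies.
B = 138.5·ln(50.56 − 10) − 305.0 = 138.5·ln 40.56 − 305.0 = 138.5·3.7028 − 305.0 = 207.835.
Rounded: 208.

208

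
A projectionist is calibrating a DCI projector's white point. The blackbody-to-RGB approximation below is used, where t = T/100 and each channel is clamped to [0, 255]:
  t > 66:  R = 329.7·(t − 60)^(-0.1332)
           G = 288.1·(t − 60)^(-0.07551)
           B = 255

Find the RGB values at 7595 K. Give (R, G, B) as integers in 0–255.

(228, 234, 255)

t = 7595/100 = 75.95; the t > 66 branch applies.
R = 329.7·(75.95 − 60)^(-0.1332) = 329.7·15.95^(-0.1332) = 329.7·0.69150 = 227.988.
G = 288.1·(75.95 − 60)^(-0.07551) = 288.1·15.95^(-0.07551) = 288.1·0.81130 = 233.734.
B = 255 by definition for t > 66.
Rounded: (228, 234, 255).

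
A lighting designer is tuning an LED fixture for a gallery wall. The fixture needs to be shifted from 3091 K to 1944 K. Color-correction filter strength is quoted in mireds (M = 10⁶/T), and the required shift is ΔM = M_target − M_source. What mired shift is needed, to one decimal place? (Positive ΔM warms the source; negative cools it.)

+190.9 mireds

M_source = 10⁶/3091 = 323.520; M_target = 10⁶/1944 = 514.403.
ΔM = 514.403 − 323.520 = 190.883 → +190.9 mireds, a warming shift.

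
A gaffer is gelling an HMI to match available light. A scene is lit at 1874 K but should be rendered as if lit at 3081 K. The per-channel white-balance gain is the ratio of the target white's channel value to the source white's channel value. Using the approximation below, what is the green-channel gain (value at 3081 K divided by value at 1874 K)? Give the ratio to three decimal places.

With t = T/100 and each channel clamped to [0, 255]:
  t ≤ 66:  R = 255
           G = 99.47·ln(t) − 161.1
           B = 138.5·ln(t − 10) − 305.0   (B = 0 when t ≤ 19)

At 1874 K (t = 18.74):
  G = 99.47·ln 18.74 − 161.1 = 99.47·2.9307 − 161.1 = 130.413.
At 3081 K (t = 30.81):
  G = 99.47·ln 30.81 − 161.1 = 99.47·3.4278 − 161.1 = 179.867.
Gain = 179.867 / 130.413 = 1.3792 → 1.379.

1.379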